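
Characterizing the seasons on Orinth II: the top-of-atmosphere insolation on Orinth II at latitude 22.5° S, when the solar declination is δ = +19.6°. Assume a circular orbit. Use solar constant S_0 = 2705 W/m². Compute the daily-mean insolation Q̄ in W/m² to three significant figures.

cos h₀ = −tan(-22.5°) tan(+19.600°) = 0.1475, h₀ = 1.4228 rad.
Bracket: h₀ sin ϕ sin δ + cos ϕ cos δ sin h₀ = 1.4228×-0.38268×0.33545 + 0.92388×0.94206×0.98906 = -0.182645 + 0.860829 = 0.678184.
Q̄ = (S_0/π) × [bracket] = (2705/π) × 0.678184 = 583.9 W/m².

Q̄ ≈ 584 W/m²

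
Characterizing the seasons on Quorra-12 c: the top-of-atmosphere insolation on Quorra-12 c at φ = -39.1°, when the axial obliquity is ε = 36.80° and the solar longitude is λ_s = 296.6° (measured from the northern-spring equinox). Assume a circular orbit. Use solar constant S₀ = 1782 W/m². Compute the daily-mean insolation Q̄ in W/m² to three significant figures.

Q̄ ≈ 723 W/m²

Solar declination: sin δ = sin ε · sin λ_s = sin 36.80° × sin 296.6° = -0.53562, so δ = -32.386°.
cos H₀ = −tan(-39.1°) tan(-32.386°) = -0.5155, H₀ = 2.1123 rad.
Bracket: H₀ sin φ sin δ + cos φ cos δ sin H₀ = 2.1123×-0.63068×-0.53562 + 0.77605×0.84446×0.85691 = 0.713545 + 0.561570 = 1.275115.
Q̄ = (S₀/π) × [bracket] = (1782/π) × 1.275115 = 723.3 W/m².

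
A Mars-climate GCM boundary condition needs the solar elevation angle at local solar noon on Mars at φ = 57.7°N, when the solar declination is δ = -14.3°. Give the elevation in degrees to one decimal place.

18.0°

At local noon the hour angle is zero, so the zenith angle equals |φ − δ| = |+57.7° − (-14.300°)| = 72.000°.
Elevation = 90° − 72.000° = 18.0°.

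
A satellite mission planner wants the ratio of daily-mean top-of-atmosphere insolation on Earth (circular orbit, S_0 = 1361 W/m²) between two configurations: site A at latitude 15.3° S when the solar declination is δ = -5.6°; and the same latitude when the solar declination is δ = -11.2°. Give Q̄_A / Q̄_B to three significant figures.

Q̄_A / Q̄_B ≈ 0.973

— Configuration A (ϕ=-15.3°):
cos h₀ = −tan(-15.3°) tan(-5.600°) = -0.0268, h₀ = 1.5976 rad.
Bracket: h₀ sin ϕ sin δ + cos ϕ cos δ sin h₀ = 1.5976×-0.26387×-0.09758 + 0.96456×0.99523×0.99964 = 0.041136 + 0.959613 = 1.000749.
Q̄ = (S_0/π) × [bracket] = (1361/π) × 1.000749 = 433.54 W/m².
— Configuration B (ϕ=-15.3°):
cos h₀ = −tan(-15.3°) tan(-11.200°) = -0.0542, h₀ = 1.6250 rad.
Bracket: h₀ sin ϕ sin δ + cos ϕ cos δ sin h₀ = 1.6250×-0.26387×-0.19423 + 0.96456×0.98096×0.99853 = 0.083284 + 0.944804 = 1.028088.
Q̄ = (S_0/π) × [bracket] = (1361/π) × 1.028088 = 445.39 W/m².
Ratio Q̄_A / Q̄_B = 433.54 / 445.39 = 0.9734.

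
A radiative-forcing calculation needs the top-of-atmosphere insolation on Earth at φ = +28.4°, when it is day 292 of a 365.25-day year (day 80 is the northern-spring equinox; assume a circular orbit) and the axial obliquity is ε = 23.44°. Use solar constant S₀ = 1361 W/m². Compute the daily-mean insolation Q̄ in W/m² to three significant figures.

Solar longitude: λ_s = 360° × (292 − 80)/365.25 = 208.953°.
sin δ = sin 23.44° × sin 208.953° = -0.19256, so δ = -11.103°.
cos H₀ = −tan(+28.4°) tan(-11.103°) = 0.1061, H₀ = 1.4645 rad.
Bracket: H₀ sin φ sin δ + cos φ cos δ sin H₀ = 1.4645×0.47562×-0.19256 + 0.87965×0.98128×0.99435 = -0.134127 + 0.858306 = 0.724179.
Q̄ = (S₀/π) × [bracket] = (1361/π) × 0.724179 = 313.7 W/m².

Q̄ ≈ 314 W/m²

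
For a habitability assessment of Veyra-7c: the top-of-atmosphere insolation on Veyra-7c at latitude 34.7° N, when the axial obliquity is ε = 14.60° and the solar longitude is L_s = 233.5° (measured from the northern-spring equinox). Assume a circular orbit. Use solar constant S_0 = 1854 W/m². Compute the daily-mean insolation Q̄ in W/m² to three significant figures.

Solar declination: sin δ = sin ε · sin L_s = sin 14.60° × sin 233.5° = -0.20263, so δ = -11.691°.
cos h₀ = −tan(+34.7°) tan(-11.691°) = 0.1433, h₀ = 1.4270 rad.
Bracket: h₀ sin ϕ sin δ + cos ϕ cos δ sin h₀ = 1.4270×0.56928×-0.20263 + 0.82214×0.97926×0.98968 = -0.164609 + 0.796780 = 0.632171.
Q̄ = (S_0/π) × [bracket] = (1854/π) × 0.632171 = 373.1 W/m².

Q̄ ≈ 373 W/m²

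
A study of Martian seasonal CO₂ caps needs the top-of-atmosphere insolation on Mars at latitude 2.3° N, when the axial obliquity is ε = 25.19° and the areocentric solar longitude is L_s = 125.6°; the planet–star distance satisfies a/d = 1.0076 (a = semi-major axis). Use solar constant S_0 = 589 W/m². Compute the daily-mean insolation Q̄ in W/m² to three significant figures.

sin δ = sin 25.19° × sin 125.6° = 0.34607, so δ = +20.247°.
cos h₀ = −tan(+2.3°) tan(+20.247°) = -0.0148, h₀ = 1.5856 rad.
Bracket: h₀ sin ϕ sin δ + cos ϕ cos δ sin h₀ = 1.5856×0.04013×0.34607 + 0.99919×0.93821×0.99989 = 0.022020 + 0.937347 = 0.959367.
Inverse-square distance factor (a/d)² = 1.0076² = 1.015258.
Q̄ = (S_0/π) × 1.015258 × [bracket] = (589/π) × 1.015258 × 0.959367 = 182.6 W/m².

Q̄ ≈ 183 W/m²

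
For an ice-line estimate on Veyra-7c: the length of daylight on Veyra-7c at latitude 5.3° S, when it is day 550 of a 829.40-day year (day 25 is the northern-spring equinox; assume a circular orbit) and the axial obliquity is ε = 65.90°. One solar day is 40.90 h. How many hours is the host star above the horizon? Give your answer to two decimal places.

Solar longitude: λ_s = 360° × (550 − 25)/829.40 = 227.876°.
sin δ = sin 65.90° × sin 227.876° = -0.67704, so δ = -42.613°.
cos H₀ = −tan φ · tan δ = −tan(-5.3°) × tan(-42.613°) = -0.0853, so H₀ = 1.6562 rad = 94.90°.
Daylight = 2H₀/(2π) × 40.90 h = (1.6562/π) × 40.90 = 21.56 h.

21.56 h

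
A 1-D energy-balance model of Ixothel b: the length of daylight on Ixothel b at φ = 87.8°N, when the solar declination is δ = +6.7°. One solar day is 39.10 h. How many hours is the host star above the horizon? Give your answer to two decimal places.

Sunrise equation: cos H₀ = −tan φ · tan δ = -3.0579 ≤ −1, so the host star never sets (polar day) and H₀ = π.
Daylight = 2H₀/(2π) × 39.10 h = (3.1416/π) × 39.10 = 39.10 h.

39.10 h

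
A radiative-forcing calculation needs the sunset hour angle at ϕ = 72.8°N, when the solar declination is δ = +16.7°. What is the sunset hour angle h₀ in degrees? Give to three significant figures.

h₀ = 166°

cos h₀ = −tan ϕ · tan δ = −tan(+72.8°) × tan(+16.700°) = -0.9692, so h₀ = 2.8927 rad = 165.74°.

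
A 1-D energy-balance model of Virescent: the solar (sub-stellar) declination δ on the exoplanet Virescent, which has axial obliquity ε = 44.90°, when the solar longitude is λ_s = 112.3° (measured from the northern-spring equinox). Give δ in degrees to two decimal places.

sin δ = sin ε · sin λ_s = sin 44.90° × sin 112.3° = 0.653079.
δ = arcsin(0.653079) = +40.77°.

δ = +40.77°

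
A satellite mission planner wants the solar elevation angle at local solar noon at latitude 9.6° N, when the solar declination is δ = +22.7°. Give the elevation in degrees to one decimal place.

76.9°

At local noon the hour angle is zero, so the zenith angle equals |φ − δ| = |+9.6° − (+22.700°)| = 13.100°.
Elevation = 90° − 13.100° = 76.9°.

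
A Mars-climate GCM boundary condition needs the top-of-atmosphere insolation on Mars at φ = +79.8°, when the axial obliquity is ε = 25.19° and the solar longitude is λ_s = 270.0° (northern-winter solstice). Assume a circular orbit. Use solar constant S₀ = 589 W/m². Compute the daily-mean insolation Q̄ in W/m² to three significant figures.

Q̄ ≈ 0.00 W/m²

Solar declination: sin δ = sin ε · sin λ_s = sin 25.19° × sin 270.0° = -0.42562, so δ = -25.190°.
cos H₀ = −tan(+79.8°) tan(-25.190°) = 2.6141 ≥ 1 ⇒ polar night, H₀ = 0 and Q̄ = 0.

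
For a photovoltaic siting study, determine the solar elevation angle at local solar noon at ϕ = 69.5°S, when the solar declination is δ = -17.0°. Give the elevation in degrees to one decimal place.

37.5°

At local noon the hour angle is zero, so the zenith angle equals |ϕ − δ| = |-69.5° − (-17.000°)| = 52.500°.
Elevation = 90° − 52.500° = 37.5°.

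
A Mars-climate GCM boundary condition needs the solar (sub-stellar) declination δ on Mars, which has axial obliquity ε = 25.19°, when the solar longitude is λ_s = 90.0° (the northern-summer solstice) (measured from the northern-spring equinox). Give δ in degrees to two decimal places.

δ = +25.19°

sin δ = sin ε · sin λ_s = sin 25.19° × sin 90.0° = 0.425621.
δ = arcsin(0.425621) = +25.19°.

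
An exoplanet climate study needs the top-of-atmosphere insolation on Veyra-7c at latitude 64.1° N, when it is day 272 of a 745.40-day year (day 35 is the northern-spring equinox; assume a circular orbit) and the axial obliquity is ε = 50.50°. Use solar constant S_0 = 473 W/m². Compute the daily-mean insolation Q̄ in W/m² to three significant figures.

Q̄ ≈ 299 W/m²

Solar longitude: L_s = 360° × (272 − 35)/745.40 = 114.462°.
sin δ = sin 50.50° × sin 114.462° = 0.70236, so δ = +44.617°.
cos h₀ = −tan(+64.1°) tan(+44.617°) = -2.0320 ≤ −1 ⇒ polar day, h₀ = π.
Bracket: h₀ sin ϕ sin δ + cos ϕ cos δ sin h₀ = 3.1416×0.89956×0.70236 + 0.43680×0.71182×0.00000 = 1.984910 + 0.000000 = 1.984910.
Q̄ = (S_0/π) × [bracket] = (473/π) × 1.984910 = 298.8 W/m².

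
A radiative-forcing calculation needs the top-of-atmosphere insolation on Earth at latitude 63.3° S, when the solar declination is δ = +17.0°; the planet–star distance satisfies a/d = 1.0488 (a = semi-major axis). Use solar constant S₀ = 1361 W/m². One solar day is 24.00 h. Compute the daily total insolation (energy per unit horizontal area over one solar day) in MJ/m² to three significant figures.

4.18 MJ/m²

cos H₀ = −tan(-63.3°) tan(+17.000°) = 0.6079, H₀ = 0.9174 rad.
Bracket: H₀ sin φ sin δ + cos φ cos δ sin H₀ = 0.9174×-0.89337×0.29237 + 0.44932×0.95630×0.79403 = -0.239620 + 0.341183 = 0.101563.
Inverse-square distance factor (a/d)² = 1.0488² = 1.099981.
Q̄ = (S₀/π) × 1.099981 × [bracket] = (1361/π) × 1.099981 × 0.101563 = 48.398 W/m².
Daily total = Q̄ × 24.00 h × 3600 s/h = 48.398 × 24.00 × 3600 / 10⁶ = 4.182 MJ/m².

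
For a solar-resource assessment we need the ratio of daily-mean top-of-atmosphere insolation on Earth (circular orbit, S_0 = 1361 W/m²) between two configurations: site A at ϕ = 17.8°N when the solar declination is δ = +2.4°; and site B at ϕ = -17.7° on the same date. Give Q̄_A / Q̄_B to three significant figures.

— Configuration A (ϕ=+17.8°):
cos h₀ = −tan(+17.8°) tan(+2.400°) = -0.0135, h₀ = 1.5843 rad.
Bracket: h₀ sin ϕ sin δ + cos ϕ cos δ sin h₀ = 1.5843×0.30570×0.04188 + 0.95213×0.99912×0.99991 = 0.020283 + 0.951207 = 0.971490.
Q̄ = (S_0/π) × [bracket] = (1361/π) × 0.971490 = 420.87 W/m².
— Configuration B (ϕ=-17.7°):
cos h₀ = −tan(-17.7°) tan(+2.400°) = 0.0134, h₀ = 1.5574 rad.
Bracket: h₀ sin ϕ sin δ + cos ϕ cos δ sin h₀ = 1.5574×-0.30403×0.04188 + 0.95266×0.99912×0.99991 = -0.019830 + 0.951736 = 0.931906.
Q̄ = (S_0/π) × [bracket] = (1361/π) × 0.931906 = 403.72 W/m².
Ratio Q̄_A / Q̄_B = 420.87 / 403.72 = 1.042.

Q̄_A / Q̄_B ≈ 1.04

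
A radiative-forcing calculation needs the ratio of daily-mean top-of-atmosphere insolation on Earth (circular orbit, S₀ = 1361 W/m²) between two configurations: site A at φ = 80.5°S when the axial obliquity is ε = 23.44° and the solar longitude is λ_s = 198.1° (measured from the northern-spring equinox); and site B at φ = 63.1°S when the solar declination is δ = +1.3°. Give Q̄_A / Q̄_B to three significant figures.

— Configuration A (φ=-80.5°):
Solar declination: sin δ = sin ε · sin λ_s = sin 23.44° × sin 198.1° = -0.12358, so δ = -7.099°.
cos H₀ = −tan(-80.5°) tan(-7.099°) = -0.7442, H₀ = 2.4101 rad.
Bracket: H₀ sin φ sin δ + cos φ cos δ sin H₀ = 2.4101×-0.98629×-0.12358 + 0.16505×0.99233×0.66794 = 0.293757 + 0.109398 = 0.403155.
Q̄ = (S₀/π) × [bracket] = (1361/π) × 0.403155 = 174.65 W/m².
— Configuration B (φ=-63.1°):
cos H₀ = −tan(-63.1°) tan(+1.300°) = 0.0447, H₀ = 1.5261 rad.
Bracket: H₀ sin φ sin δ + cos φ cos δ sin H₀ = 1.5261×-0.89180×0.02269 + 0.45243×0.99974×0.99900 = -0.030881 + 0.451860 = 0.420979.
Q̄ = (S₀/π) × [bracket] = (1361/π) × 0.420979 = 182.38 W/m².
Ratio Q̄_A / Q̄_B = 174.65 / 182.38 = 0.9576.

Q̄_A / Q̄_B ≈ 0.958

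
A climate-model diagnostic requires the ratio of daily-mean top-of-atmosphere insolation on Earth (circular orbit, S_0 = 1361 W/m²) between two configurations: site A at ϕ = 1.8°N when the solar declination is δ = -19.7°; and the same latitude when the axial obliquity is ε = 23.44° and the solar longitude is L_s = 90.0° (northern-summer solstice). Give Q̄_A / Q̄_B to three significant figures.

Q̄_A / Q̄_B ≈ 0.987

— Configuration A (ϕ=+1.8°):
cos h₀ = −tan(+1.8°) tan(-19.700°) = 0.0113, h₀ = 1.5595 rad.
Bracket: h₀ sin ϕ sin δ + cos ϕ cos δ sin h₀ = 1.5595×0.03141×-0.33710 + 0.99951×0.94147×0.99994 = -0.016512 + 0.940952 = 0.924440.
Q̄ = (S_0/π) × [bracket] = (1361/π) × 0.924440 = 400.49 W/m².
— Configuration B (ϕ=+1.8°):
Solar declination: sin δ = sin ε · sin L_s = sin 23.44° × sin 90.0° = 0.39779, so δ = +23.440°.
cos h₀ = −tan(+1.8°) tan(+23.440°) = -0.0136, h₀ = 1.5844 rad.
Bracket: h₀ sin ϕ sin δ + cos ϕ cos δ sin h₀ = 1.5844×0.03141×0.39779 + 0.99951×0.91748×0.99991 = 0.019796 + 0.916948 = 0.936744.
Q̄ = (S_0/π) × [bracket] = (1361/π) × 0.936744 = 405.82 W/m².
Ratio Q̄_A / Q̄_B = 400.49 / 405.82 = 0.9869.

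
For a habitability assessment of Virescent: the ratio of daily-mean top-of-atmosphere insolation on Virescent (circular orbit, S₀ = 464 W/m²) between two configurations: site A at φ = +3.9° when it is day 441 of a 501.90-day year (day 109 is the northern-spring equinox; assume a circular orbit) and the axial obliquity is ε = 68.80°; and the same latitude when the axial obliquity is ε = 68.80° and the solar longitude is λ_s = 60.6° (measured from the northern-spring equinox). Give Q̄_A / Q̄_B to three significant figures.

Q̄_A / Q̄_B ≈ 0.785

— Configuration A (φ=+3.9°):
Solar longitude: λ_s = 360° × (441 − 109)/501.90 = 238.135°.
sin δ = sin 68.80° × sin 238.135° = -0.79182, so δ = -52.356°.
cos H₀ = −tan(+3.9°) tan(-52.356°) = 0.0884, H₀ = 1.4823 rad.
Bracket: H₀ sin φ sin δ + cos φ cos δ sin H₀ = 1.4823×0.06802×-0.79182 + 0.99768×0.61076×0.99609 = -0.079836 + 0.606961 = 0.527125.
Q̄ = (S₀/π) × [bracket] = (464/π) × 0.527125 = 77.854 W/m².
— Configuration B (φ=+3.9°):
Solar declination: sin δ = sin ε · sin λ_s = sin 68.80° × sin 60.6° = 0.81225, so δ = +54.317°.
cos H₀ = −tan(+3.9°) tan(+54.317°) = -0.0949, H₀ = 1.6659 rad.
Bracket: H₀ sin φ sin δ + cos φ cos δ sin H₀ = 1.6659×0.06802×0.81225 + 0.99768×0.58330×0.99548 = 0.092040 + 0.579316 = 0.671356.
Q̄ = (S₀/π) × [bracket] = (464/π) × 0.671356 = 99.156 W/m².
Ratio Q̄_A / Q̄_B = 77.854 / 99.156 = 0.7852.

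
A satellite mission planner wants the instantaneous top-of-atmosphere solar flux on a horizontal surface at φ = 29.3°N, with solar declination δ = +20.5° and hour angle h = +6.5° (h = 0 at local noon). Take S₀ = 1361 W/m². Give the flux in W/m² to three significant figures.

1.34e+03 W/m²

cos θ_z = sin φ sin δ + cos φ cos δ cos h = 0.171385 + 0.811592 = 0.982977.
Flux = S₀ · cos θ_z = 1361 × 0.982977 = 1338 W/m².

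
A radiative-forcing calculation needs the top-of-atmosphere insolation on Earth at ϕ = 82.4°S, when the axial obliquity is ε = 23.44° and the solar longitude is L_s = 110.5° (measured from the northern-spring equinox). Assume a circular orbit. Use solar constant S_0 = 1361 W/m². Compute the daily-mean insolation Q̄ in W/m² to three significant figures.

Q̄ ≈ 0.00 W/m²

Solar declination: sin δ = sin ε · sin L_s = sin 23.44° × sin 110.5° = 0.37260, so δ = +21.876°.
cos h₀ = −tan(-82.4°) tan(+21.876°) = 3.0092 ≥ 1 ⇒ polar night, h₀ = 0 and Q̄ = 0.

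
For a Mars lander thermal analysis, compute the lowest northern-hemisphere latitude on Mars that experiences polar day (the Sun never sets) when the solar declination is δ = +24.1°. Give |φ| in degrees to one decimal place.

Polar day requires cos H₀ = −tan φ tan δ ≤ −1, i.e. tan φ tan δ ≥ 1.
The boundary is |tan φ| · |tan δ| = 1, so |φ| = 90° − |δ| = 90° − 24.1° = 65.9° in the northern hemisphere.

|φ| = 65.9°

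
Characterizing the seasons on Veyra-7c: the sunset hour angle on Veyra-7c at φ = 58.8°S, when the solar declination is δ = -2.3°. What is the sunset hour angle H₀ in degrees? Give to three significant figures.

H₀ = 93.8°

cos H₀ = −tan φ · tan δ = −tan(-58.8°) × tan(-2.300°) = -0.0663, so H₀ = 1.6372 rad = 93.80°.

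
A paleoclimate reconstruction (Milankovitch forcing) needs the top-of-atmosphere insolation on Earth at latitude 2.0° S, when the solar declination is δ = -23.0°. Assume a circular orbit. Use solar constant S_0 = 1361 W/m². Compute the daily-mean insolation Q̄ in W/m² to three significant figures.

cos h₀ = −tan(-2.0°) tan(-23.000°) = -0.0148, h₀ = 1.5856 rad.
Bracket: h₀ sin ϕ sin δ + cos ϕ cos δ sin h₀ = 1.5856×-0.03490×-0.39073 + 0.99939×0.92050×0.99989 = 0.021622 + 0.919837 = 0.941459.
Q̄ = (S_0/π) × [bracket] = (1361/π) × 0.941459 = 407.9 W/m².

Q̄ ≈ 408 W/m²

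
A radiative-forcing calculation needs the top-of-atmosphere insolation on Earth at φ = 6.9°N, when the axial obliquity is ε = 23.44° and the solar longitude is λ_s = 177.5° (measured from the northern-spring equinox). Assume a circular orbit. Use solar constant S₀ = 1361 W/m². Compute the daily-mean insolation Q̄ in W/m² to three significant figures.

Q̄ ≈ 431 W/m²

Solar declination: sin δ = sin ε · sin λ_s = sin 23.44° × sin 177.5° = 0.01735, so δ = +0.994°.
cos H₀ = −tan(+6.9°) tan(+0.994°) = -0.0021, H₀ = 1.5729 rad.
Bracket: H₀ sin φ sin δ + cos φ cos δ sin H₀ = 1.5729×0.12014×0.01735 + 0.99276×0.99985×1.00000 = 0.003279 + 0.992611 = 0.995890.
Q̄ = (S₀/π) × [bracket] = (1361/π) × 0.995890 = 431.4 W/m².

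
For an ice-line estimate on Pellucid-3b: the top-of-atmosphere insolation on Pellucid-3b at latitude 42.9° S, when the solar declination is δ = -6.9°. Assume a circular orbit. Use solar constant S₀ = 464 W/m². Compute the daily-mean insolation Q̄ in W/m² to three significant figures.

Q̄ ≈ 127 W/m²

cos H₀ = −tan(-42.9°) tan(-6.900°) = -0.1125, H₀ = 1.6835 rad.
Bracket: H₀ sin φ sin δ + cos φ cos δ sin H₀ = 1.6835×-0.68072×-0.12014 + 0.73254×0.99276×0.99366 = 0.137679 + 0.722626 = 0.860305.
Q̄ = (S₀/π) × [bracket] = (464/π) × 0.860305 = 127.1 W/m².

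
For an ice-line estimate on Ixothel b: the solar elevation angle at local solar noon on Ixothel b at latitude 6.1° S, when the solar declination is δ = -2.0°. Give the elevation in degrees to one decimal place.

85.9°

At local noon the hour angle is zero, so the zenith angle equals |ϕ − δ| = |-6.1° − (-2.000°)| = 4.100°.
Elevation = 90° − 4.100° = 85.9°.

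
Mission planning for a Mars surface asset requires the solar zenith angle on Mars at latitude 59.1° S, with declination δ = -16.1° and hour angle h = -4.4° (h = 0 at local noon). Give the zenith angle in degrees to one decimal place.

cos θ_z = sin φ sin δ + cos φ cos δ cos h = 0.237954 + 0.491946 = 0.729900.
θ_z = arccos(0.729900) = 43.1°.

θ_z = 43.1°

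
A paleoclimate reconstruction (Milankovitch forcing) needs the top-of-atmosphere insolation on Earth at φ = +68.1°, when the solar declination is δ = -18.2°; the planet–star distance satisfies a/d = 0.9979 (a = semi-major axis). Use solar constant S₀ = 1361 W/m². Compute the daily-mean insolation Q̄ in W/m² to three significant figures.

cos H₀ = −tan(+68.1°) tan(-18.200°) = 0.8179, H₀ = 0.6131 rad.
Bracket: H₀ sin φ sin δ + cos φ cos δ sin H₀ = 0.6131×0.92784×-0.31233 + 0.37299×0.94997×0.57540 = -0.177672 + 0.203881 = 0.026209.
Inverse-square distance factor (a/d)² = 0.9979² = 0.995804.
Q̄ = (S₀/π) × 0.995804 × [bracket] = (1361/π) × 0.995804 × 0.026209 = 11.31 W/m².

Q̄ ≈ 11.3 W/m²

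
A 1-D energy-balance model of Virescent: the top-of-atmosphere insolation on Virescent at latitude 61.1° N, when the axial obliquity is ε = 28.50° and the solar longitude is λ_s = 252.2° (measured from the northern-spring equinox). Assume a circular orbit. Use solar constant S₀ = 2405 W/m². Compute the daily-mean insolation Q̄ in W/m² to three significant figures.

Q̄ ≈ 6.56 W/m²

Solar declination: sin δ = sin ε · sin λ_s = sin 28.50° × sin 252.2° = -0.45432, so δ = -27.021°.
cos H₀ = −tan(+61.1°) tan(-27.021°) = 0.9238, H₀ = 0.3928 rad.
Bracket: H₀ sin φ sin δ + cos φ cos δ sin H₀ = 0.3928×0.87546×-0.45432 + 0.48328×0.89084×0.38278 = -0.156232 + 0.164796 = 0.008564.
Q̄ = (S₀/π) × [bracket] = (2405/π) × 0.008564 = 6.556 W/m².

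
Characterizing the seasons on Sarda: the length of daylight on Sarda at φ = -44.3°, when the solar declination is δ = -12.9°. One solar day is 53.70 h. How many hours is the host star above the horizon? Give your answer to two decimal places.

cos H₀ = −tan φ · tan δ = −tan(-44.3°) × tan(-12.900°) = -0.2235, so H₀ = 1.7962 rad = 102.91°.
Daylight = 2H₀/(2π) × 53.70 h = (1.7962/π) × 53.70 = 30.70 h.

30.70 h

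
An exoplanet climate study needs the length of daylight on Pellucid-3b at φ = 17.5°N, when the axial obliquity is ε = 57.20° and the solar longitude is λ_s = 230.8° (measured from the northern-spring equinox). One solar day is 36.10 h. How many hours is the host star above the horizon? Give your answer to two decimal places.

14.90 h

Solar declination: sin δ = sin ε · sin λ_s = sin 57.20° × sin 230.8° = -0.65139, so δ = -40.647°.
cos H₀ = −tan φ · tan δ = −tan(+17.5°) × tan(-40.647°) = 0.2707, so H₀ = 1.2967 rad = 74.29°.
Daylight = 2H₀/(2π) × 36.10 h = (1.2967/π) × 36.10 = 14.90 h.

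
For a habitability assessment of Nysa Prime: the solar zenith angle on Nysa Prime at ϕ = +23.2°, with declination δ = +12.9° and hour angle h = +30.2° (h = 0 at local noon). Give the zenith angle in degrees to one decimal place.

θ_z = 30.4°

cos θ_z = sin ϕ sin δ + cos ϕ cos δ cos h = 0.087948 + 0.774336 = 0.862284.
θ_z = arccos(0.862284) = 30.4°.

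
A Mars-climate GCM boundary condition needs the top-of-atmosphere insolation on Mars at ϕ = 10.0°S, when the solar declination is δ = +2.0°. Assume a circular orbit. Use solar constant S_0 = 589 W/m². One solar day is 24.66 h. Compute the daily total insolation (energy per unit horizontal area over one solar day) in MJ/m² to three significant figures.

16.2 MJ/m²

cos h₀ = −tan(-10.0°) tan(+2.000°) = 0.0062, h₀ = 1.5646 rad.
Bracket: h₀ sin ϕ sin δ + cos ϕ cos δ sin h₀ = 1.5646×-0.17365×0.03490 + 0.98481×0.99939×0.99998 = -0.009482 + 0.984190 = 0.974708.
Q̄ = (S_0/π) × [bracket] = (589/π) × 0.974708 = 182.74 W/m².
Daily total = Q̄ × 24.66 h × 3600 s/h = 182.74 × 24.66 × 3600 / 10⁶ = 16.22 MJ/m².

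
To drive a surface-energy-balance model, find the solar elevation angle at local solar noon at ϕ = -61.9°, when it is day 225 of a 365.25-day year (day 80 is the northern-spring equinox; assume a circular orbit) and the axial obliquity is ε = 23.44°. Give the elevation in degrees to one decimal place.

Solar longitude: L_s = 360° × (225 − 80)/365.25 = 142.916°.
sin δ = sin 23.44° × sin 142.916° = 0.23986, so δ = +13.878°.
At local noon the hour angle is zero, so the zenith angle equals |ϕ − δ| = |-61.9° − (+13.878°)| = 75.778°.
Elevation = 90° − 75.778° = 14.2°.

14.2°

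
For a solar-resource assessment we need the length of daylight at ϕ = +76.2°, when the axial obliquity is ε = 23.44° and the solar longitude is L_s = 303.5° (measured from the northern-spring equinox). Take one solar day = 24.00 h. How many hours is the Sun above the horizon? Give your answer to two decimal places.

Solar declination: sin δ = sin ε · sin L_s = sin 23.44° × sin 303.5° = -0.33171, so δ = -19.373°.
cos h₀ = −tan ϕ · tan δ = 1.4315 ≥ 1, so the Sun never rises (polar night) and h₀ = 0.
Daylight = 2h₀/(2π) × 24.00 h = (0.0000/π) × 24.00 = 0.00 h.

0.00 h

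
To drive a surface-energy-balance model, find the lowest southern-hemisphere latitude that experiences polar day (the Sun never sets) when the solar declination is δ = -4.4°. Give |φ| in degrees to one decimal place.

|φ| = 85.6°

Polar day requires cos H₀ = −tan φ tan δ ≤ −1, i.e. tan φ tan δ ≥ 1.
The boundary is |tan φ| · |tan δ| = 1, so |φ| = 90° − |δ| = 90° − 4.4° = 85.6° in the southern hemisphere.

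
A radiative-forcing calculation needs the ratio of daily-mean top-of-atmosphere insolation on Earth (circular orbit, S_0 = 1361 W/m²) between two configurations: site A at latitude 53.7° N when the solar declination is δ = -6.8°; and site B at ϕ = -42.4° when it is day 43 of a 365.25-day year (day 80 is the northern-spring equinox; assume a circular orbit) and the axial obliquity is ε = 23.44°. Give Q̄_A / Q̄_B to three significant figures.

— Configuration A (ϕ=+53.7°):
cos h₀ = −tan(+53.7°) tan(-6.800°) = 0.1623, h₀ = 1.4077 rad.
Bracket: h₀ sin ϕ sin δ + cos ϕ cos δ sin h₀ = 1.4077×0.80593×-0.11840 + 0.59201×0.99297×0.98674 = -0.134326 + 0.580053 = 0.445727.
Q̄ = (S_0/π) × [bracket] = (1361/π) × 0.445727 = 193.10 W/m².
— Configuration B (ϕ=-42.4°):
Solar longitude: L_s = 360° × (43 − 80)/365.25 = -36.468°, i.e. -36.468° + 360° = 323.532°.
sin δ = sin 23.44° × sin 323.532° = -0.23644, so δ = -13.676°.
cos h₀ = −tan(-42.4°) tan(-13.676°) = -0.2222, h₀ = 1.7949 rad.
Bracket: h₀ sin ϕ sin δ + cos ϕ cos δ sin h₀ = 1.7949×-0.67430×-0.23644 + 0.73846×0.97165×0.97500 = 0.286164 + 0.699587 = 0.985751.
Q̄ = (S_0/π) × [bracket] = (1361/π) × 0.985751 = 427.05 W/m².
Ratio Q̄_A / Q̄_B = 193.10 / 427.05 = 0.4522.

Q̄_A / Q̄_B ≈ 0.452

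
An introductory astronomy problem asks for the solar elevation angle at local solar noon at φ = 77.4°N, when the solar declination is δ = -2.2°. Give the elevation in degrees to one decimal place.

At local noon the hour angle is zero, so the zenith angle equals |φ − δ| = |+77.4° − (-2.200°)| = 79.600°.
Elevation = 90° − 79.600° = 10.4°.

10.4°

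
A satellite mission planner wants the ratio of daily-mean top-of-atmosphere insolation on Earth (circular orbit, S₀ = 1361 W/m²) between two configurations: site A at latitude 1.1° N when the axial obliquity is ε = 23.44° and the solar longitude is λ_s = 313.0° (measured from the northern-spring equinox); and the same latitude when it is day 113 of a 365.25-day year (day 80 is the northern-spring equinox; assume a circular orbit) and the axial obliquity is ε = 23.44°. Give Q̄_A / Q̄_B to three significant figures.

Q̄_A / Q̄_B ≈ 0.964

— Configuration A (φ=+1.1°):
Solar declination: sin δ = sin ε · sin λ_s = sin 23.44° × sin 313.0° = -0.29092, so δ = -16.913°.
cos H₀ = −tan(+1.1°) tan(-16.913°) = 0.0058, H₀ = 1.5650 rad.
Bracket: H₀ sin φ sin δ + cos φ cos δ sin H₀ = 1.5650×0.01920×-0.29092 + 0.99982×0.95675×0.99998 = -0.008742 + 0.956559 = 0.947817.
Q̄ = (S₀/π) × [bracket] = (1361/π) × 0.947817 = 410.61 W/m².
— Configuration B (φ=+1.1°):
Solar longitude: λ_s = 360° × (113 − 80)/365.25 = 32.526°.
sin δ = sin 23.44° × sin 32.526° = 0.21388, so δ = +12.350°.
cos H₀ = −tan(+1.1°) tan(+12.350°) = -0.0042, H₀ = 1.5750 rad.
Bracket: H₀ sin φ sin δ + cos φ cos δ sin H₀ = 1.5750×0.01920×0.21388 + 0.99982×0.97686×0.99999 = 0.006468 + 0.976674 = 0.983142.
Q̄ = (S₀/π) × [bracket] = (1361/π) × 0.983142 = 425.92 W/m².
Ratio Q̄_A / Q̄_B = 410.61 / 425.92 = 0.9641.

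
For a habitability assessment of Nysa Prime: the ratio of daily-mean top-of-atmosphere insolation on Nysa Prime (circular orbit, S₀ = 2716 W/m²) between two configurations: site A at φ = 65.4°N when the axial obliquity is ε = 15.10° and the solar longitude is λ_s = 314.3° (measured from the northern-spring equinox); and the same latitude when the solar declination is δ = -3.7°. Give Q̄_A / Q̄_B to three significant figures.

Q̄_A / Q̄_B ≈ 0.545

— Configuration A (φ=+65.4°):
Solar declination: sin δ = sin ε · sin λ_s = sin 15.10° × sin 314.3° = -0.18644, so δ = -10.745°.
cos H₀ = −tan(+65.4°) tan(-10.745°) = 0.4145, H₀ = 1.1434 rad.
Bracket: H₀ sin φ sin δ + cos φ cos δ sin H₀ = 1.1434×0.90924×-0.18644 + 0.41628×0.98247×0.91005 = -0.193828 + 0.372195 = 0.178367.
Q̄ = (S₀/π) × [bracket] = (2716/π) × 0.178367 = 154.20 W/m².
— Configuration B (φ=+65.4°):
cos H₀ = −tan(+65.4°) tan(-3.700°) = 0.1412, H₀ = 1.4291 rad.
Bracket: H₀ sin φ sin δ + cos φ cos δ sin H₀ = 1.4291×0.90924×-0.06453 + 0.41628×0.99792×0.98997 = -0.083850 + 0.411248 = 0.327398.
Q̄ = (S₀/π) × [bracket] = (2716/π) × 0.327398 = 283.05 W/m².
Ratio Q̄_A / Q̄_B = 154.20 / 283.05 = 0.5448.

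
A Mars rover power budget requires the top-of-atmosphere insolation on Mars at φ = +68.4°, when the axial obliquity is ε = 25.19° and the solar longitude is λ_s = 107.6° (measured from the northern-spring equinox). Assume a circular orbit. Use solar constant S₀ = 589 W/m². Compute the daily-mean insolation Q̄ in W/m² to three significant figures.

Q̄ ≈ 222 W/m²

Solar declination: sin δ = sin ε · sin λ_s = sin 25.19° × sin 107.6° = 0.40570, so δ = +23.935°.
cos H₀ = −tan(+68.4°) tan(+23.935°) = -1.1211 ≤ −1 ⇒ polar day, H₀ = π.
Bracket: H₀ sin φ sin δ + cos φ cos δ sin H₀ = 3.1416×0.92978×0.40570 + 0.36812×0.91401×0.00000 = 1.185048 + 0.000000 = 1.185048.
Q̄ = (S₀/π) × [bracket] = (589/π) × 1.185048 = 222.2 W/m².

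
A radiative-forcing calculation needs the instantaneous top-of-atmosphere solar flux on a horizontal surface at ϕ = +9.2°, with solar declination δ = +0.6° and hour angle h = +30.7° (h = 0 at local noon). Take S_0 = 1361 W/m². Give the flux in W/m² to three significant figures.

1.16e+03 W/m²

cos θ_z = sin ϕ sin δ + cos ϕ cos δ cos h = 0.001674 + 0.848745 = 0.850419.
Flux = S_0 · cos θ_z = 1361 × 0.850419 = 1157 W/m².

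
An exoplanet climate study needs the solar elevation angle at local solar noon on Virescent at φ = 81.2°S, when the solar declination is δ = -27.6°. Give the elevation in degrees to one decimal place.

At local noon the hour angle is zero, so the zenith angle equals |φ − δ| = |-81.2° − (-27.600°)| = 53.600°.
Elevation = 90° − 53.600° = 36.4°.

36.4°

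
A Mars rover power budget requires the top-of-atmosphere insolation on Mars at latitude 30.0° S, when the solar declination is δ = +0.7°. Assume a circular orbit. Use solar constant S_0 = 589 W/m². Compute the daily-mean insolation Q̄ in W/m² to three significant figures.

Q̄ ≈ 161 W/m²

cos h₀ = −tan(-30.0°) tan(+0.700°) = 0.0071, h₀ = 1.5637 rad.
Bracket: h₀ sin ϕ sin δ + cos ϕ cos δ sin h₀ = 1.5637×-0.50000×0.01222 + 0.86603×0.99993×0.99998 = -0.009554 + 0.865952 = 0.856398.
Q̄ = (S_0/π) × [bracket] = (589/π) × 0.856398 = 160.6 W/m².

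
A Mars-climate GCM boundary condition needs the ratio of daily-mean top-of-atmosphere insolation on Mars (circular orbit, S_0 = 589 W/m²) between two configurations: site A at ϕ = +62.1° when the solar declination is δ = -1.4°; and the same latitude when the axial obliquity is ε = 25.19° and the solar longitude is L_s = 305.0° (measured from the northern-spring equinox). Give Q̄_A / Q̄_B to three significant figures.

— Configuration A (ϕ=+62.1°):
cos h₀ = −tan(+62.1°) tan(-1.400°) = 0.0462, h₀ = 1.5246 rad.
Bracket: h₀ sin ϕ sin δ + cos ϕ cos δ sin h₀ = 1.5246×0.88377×-0.02443 + 0.46793×0.99970×0.99893 = -0.032917 + 0.467289 = 0.434372.
Q̄ = (S_0/π) × [bracket] = (589/π) × 0.434372 = 81.438 W/m².
— Configuration B (ϕ=+62.1°):
Solar declination: sin δ = sin ε · sin L_s = sin 25.19° × sin 305.0° = -0.34865, so δ = -20.405°.
cos h₀ = −tan(+62.1°) tan(-20.405°) = 0.7026, h₀ = 0.7918 rad.
Bracket: h₀ sin ϕ sin δ + cos ϕ cos δ sin h₀ = 0.7918×0.88377×-0.34865 + 0.46793×0.93725×0.71162 = -0.243974 + 0.312093 = 0.068119.
Q̄ = (S_0/π) × [bracket] = (589/π) × 0.068119 = 12.771 W/m².
Ratio Q̄_A / Q̄_B = 81.438 / 12.771 = 6.377.

Q̄_A / Q̄_B ≈ 6.38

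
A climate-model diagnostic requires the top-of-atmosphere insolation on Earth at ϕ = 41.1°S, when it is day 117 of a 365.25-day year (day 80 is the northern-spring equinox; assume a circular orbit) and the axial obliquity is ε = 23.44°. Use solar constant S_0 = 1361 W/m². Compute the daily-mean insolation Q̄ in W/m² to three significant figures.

Solar longitude: L_s = 360° × (117 − 80)/365.25 = 36.468°.
sin δ = sin 23.44° × sin 36.468° = 0.23644, so δ = +13.676°.
cos h₀ = −tan(-41.1°) tan(+13.676°) = 0.2123, h₀ = 1.3569 rad.
Bracket: h₀ sin ϕ sin δ + cos ϕ cos δ sin h₀ = 1.3569×-0.65738×0.23644 + 0.75356×0.97165×0.97721 = -0.210904 + 0.715510 = 0.504606.
Q̄ = (S_0/π) × [bracket] = (1361/π) × 0.504606 = 218.6 W/m².

Q̄ ≈ 219 W/m²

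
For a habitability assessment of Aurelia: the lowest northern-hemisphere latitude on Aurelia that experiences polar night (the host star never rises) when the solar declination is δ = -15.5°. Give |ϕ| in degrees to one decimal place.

Polar night requires cos h₀ = −tan ϕ tan δ ≥ 1, i.e. tan ϕ tan δ ≤ −1.
The boundary is |tan ϕ| · |tan δ| = 1, so |ϕ| = 90° − |δ| = 90° − 15.5° = 74.5° in the northern hemisphere.

|ϕ| = 74.5°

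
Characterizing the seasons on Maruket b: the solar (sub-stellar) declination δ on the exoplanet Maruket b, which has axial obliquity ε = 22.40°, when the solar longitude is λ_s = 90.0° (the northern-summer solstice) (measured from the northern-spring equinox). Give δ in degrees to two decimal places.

sin δ = sin ε · sin λ_s = sin 22.40° × sin 90.0° = 0.381070.
δ = arcsin(0.381070) = +22.40°.

δ = +22.40°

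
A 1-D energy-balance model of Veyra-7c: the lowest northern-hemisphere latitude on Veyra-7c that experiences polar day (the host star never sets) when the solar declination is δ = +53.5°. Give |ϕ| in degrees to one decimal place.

Polar day requires cos h₀ = −tan ϕ tan δ ≤ −1, i.e. tan ϕ tan δ ≥ 1.
The boundary is |tan ϕ| · |tan δ| = 1, so |ϕ| = 90° − |δ| = 90° − 53.5° = 36.5° in the northern hemisphere.

|ϕ| = 36.5°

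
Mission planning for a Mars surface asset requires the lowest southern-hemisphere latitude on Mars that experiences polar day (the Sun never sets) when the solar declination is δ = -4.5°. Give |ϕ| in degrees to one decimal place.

|ϕ| = 85.5°

Polar day requires cos h₀ = −tan ϕ tan δ ≤ −1, i.e. tan ϕ tan δ ≥ 1.
The boundary is |tan ϕ| · |tan δ| = 1, so |ϕ| = 90° − |δ| = 90° − 4.5° = 85.5° in the southern hemisphere.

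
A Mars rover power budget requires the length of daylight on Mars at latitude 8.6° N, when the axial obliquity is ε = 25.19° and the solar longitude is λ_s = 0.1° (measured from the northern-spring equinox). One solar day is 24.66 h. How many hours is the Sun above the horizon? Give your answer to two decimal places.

12.33 h

Solar declination: sin δ = sin ε · sin λ_s = sin 25.19° × sin 0.1° = 0.00074, so δ = +0.043°.
cos H₀ = −tan φ · tan δ = −tan(+8.6°) × tan(+0.043°) = -0.0001, so H₀ = 1.5709 rad = 90.01°.
Daylight = 2H₀/(2π) × 24.66 h = (1.5709/π) × 24.66 = 12.33 h.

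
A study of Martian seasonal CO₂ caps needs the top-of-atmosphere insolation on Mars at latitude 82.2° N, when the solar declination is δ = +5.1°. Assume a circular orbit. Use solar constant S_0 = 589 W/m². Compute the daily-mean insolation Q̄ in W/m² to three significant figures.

cos h₀ = −tan(+82.2°) tan(+5.100°) = -0.6515, h₀ = 2.2804 rad.
Bracket: h₀ sin ϕ sin δ + cos ϕ cos δ sin h₀ = 2.2804×0.99075×0.08889 + 0.13572×0.99604×0.75863 = 0.200830 + 0.102554 = 0.303384.
Q̄ = (S_0/π) × [bracket] = (589/π) × 0.303384 = 56.88 W/m².

Q̄ ≈ 56.9 W/m²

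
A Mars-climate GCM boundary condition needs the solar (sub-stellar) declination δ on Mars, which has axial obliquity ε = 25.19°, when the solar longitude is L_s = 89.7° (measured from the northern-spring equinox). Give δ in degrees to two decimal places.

sin δ = sin ε · sin L_s = sin 25.19° × sin 89.7° = 0.425616.
δ = arcsin(0.425616) = +25.19°.

δ = +25.19°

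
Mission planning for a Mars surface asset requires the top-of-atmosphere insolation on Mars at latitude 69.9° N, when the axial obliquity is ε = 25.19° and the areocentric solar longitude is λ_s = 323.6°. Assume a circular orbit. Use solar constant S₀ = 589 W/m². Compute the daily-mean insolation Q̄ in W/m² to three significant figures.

sin δ = sin 25.19° × sin 323.6° = -0.25257, so δ = -14.630°.
cos H₀ = −tan(+69.9°) tan(-14.630°) = 0.7133, H₀ = 0.7766 rad.
Bracket: H₀ sin φ sin δ + cos φ cos δ sin H₀ = 0.7766×0.93909×-0.25257 + 0.34366×0.96758×0.70085 = -0.184199 + 0.233046 = 0.048847.
Q̄ = (S₀/π) × [bracket] = (589/π) × 0.048847 = 9.158 W/m².

Q̄ ≈ 9.16 W/m²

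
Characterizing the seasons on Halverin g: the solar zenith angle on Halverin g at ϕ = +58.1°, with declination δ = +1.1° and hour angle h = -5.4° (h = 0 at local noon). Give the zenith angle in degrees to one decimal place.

cos θ_z = sin ϕ sin δ + cos ϕ cos δ cos h = 0.016298 + 0.525996 = 0.542294.
θ_z = arccos(0.542294) = 57.2°.

θ_z = 57.2°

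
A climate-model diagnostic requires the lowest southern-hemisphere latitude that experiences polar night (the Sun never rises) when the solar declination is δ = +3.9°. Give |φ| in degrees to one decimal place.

Polar night requires cos H₀ = −tan φ tan δ ≥ 1, i.e. tan φ tan δ ≤ −1.
The boundary is |tan φ| · |tan δ| = 1, so |φ| = 90° − |δ| = 90° − 3.9° = 86.1° in the southern hemisphere.

|φ| = 86.1°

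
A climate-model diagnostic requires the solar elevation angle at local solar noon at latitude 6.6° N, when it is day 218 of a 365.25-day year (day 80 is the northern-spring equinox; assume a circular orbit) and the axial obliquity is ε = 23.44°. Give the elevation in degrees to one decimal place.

Solar longitude: L_s = 360° × (218 − 80)/365.25 = 136.016°.
sin δ = sin 23.44° × sin 136.016° = 0.27625, so δ = +16.036°.
At local noon the hour angle is zero, so the zenith angle equals |ϕ − δ| = |+6.6° − (+16.036°)| = 9.436°.
Elevation = 90° − 9.436° = 80.6°.

80.6°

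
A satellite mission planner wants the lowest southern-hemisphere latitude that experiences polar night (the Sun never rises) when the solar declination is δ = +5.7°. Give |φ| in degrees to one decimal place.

Polar night requires cos H₀ = −tan φ tan δ ≥ 1, i.e. tan φ tan δ ≤ −1.
The boundary is |tan φ| · |tan δ| = 1, so |φ| = 90° − |δ| = 90° − 5.7° = 84.3° in the southern hemisphere.

|φ| = 84.3°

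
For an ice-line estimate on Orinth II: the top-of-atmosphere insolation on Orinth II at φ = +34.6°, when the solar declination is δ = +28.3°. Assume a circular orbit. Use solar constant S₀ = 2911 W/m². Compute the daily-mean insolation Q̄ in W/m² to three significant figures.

cos H₀ = −tan(+34.6°) tan(+28.300°) = -0.3714, H₀ = 1.9514 rad.
Bracket: H₀ sin φ sin δ + cos φ cos δ sin H₀ = 1.9514×0.56784×0.47409 + 0.82314×0.88048×0.92845 = 0.525331 + 0.672902 = 1.198233.
Q̄ = (S₀/π) × [bracket] = (2911/π) × 1.198233 = 1110 W/m².

Q̄ ≈ 1.11e+03 W/m²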